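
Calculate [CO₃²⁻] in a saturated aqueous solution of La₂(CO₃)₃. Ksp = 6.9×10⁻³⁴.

2.7×10⁻⁷ M

La₂(CO₃)₃(s) ⇌ 2 La³⁺(aq) + 3 CO₃²⁻(aq)
Call the molar solubility s, so that [La³⁺] = 2s and [CO₃²⁻] = 3s.
Ksp = [La³⁺]^2[CO₃²⁻]^3 = (2s)^2 · (3s)^3 = 108s^5 = 6.9×10⁻³⁴
s = 9.1×10⁻⁸ M
[CO₃²⁻] = 3s = 2.7×10⁻⁷ M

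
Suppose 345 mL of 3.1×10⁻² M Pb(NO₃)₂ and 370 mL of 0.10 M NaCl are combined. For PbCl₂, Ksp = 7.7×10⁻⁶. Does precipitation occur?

Yes

The combined volume is 715 mL.
[Pb²⁺] = (3.1×10⁻²)(345)/715 = 1.5×10⁻² M
[Cl⁻] = (0.10)(370)/715 = 5.2×10⁻² M
Q = [Pb²⁺][Cl⁻]^2 = 4.0×10⁻⁵
Because Q > Ksp (4.0×10⁻⁵ vs 7.7×10⁻⁶), a precipitate of PbCl₂ forms.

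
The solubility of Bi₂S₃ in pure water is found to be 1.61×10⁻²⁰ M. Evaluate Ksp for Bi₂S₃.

Ksp = 1.17×10⁻⁹⁷

Bi₂S₃(s) ⇌ 2 Bi³⁺(aq) + 3 S²⁻(aq)
Let s be the molar solubility. Then [Bi³⁺] = 2s and [S²⁻] = 3s.
Ksp = [Bi³⁺]^2[S²⁻]^3 = (2s)^2 · (3s)^3 = 108s^5
Ksp = 108 × (1.61×10⁻²⁰)^5 = 1.17×10⁻⁹⁷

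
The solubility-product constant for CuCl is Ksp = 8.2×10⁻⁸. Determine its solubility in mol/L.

2.9×10⁻⁴ M

CuCl(s) ⇌ Cu⁺(aq) + Cl⁻(aq)
With molar solubility s: [Cu⁺] = s, [Cl⁻] = s.
Ksp = [Cu⁺][Cl⁻] = s · s = s^2
s^2 = 8.2×10⁻⁸
Taking the 2nd root, s = 2.9×10⁻⁴ mol/L.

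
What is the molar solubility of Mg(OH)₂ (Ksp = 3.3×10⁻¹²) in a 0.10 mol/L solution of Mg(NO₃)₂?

2.9×10⁻⁶ M

Mg(OH)₂(s) ⇌ Mg²⁺(aq) + 2 OH⁻(aq)
With Mg²⁺ already at 0.10 mol/L and s small, take [Mg²⁺] ≈ 0.10 mol/L and [OH⁻] = 2s.
Ksp = [Mg²⁺][OH⁻]^2 = (0.10)(2s)^2
(2s)^2 = 3.3×10⁻¹² / (0.10) = 3.3×10⁻¹¹
s = 2.9×10⁻⁶ mol/L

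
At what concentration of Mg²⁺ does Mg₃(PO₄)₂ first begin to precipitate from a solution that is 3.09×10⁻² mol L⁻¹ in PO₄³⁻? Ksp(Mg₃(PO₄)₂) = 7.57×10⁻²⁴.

1.99×10⁻⁷ M

Precipitation begins when Q = Ksp.
Mg₃(PO₄)₂(s) ⇌ 3 Mg²⁺(aq) + 2 PO₄³⁻(aq)
Ksp = [Mg²⁺]^3[PO₄³⁻]^2 = [Mg²⁺]^3(3.09×10⁻²)^2
[Mg²⁺]^3 = 7.57×10⁻²⁴ / (3.09×10⁻²)^2 = 7.93×10⁻²¹
[Mg²⁺] = 1.99×10⁻⁷ mol L⁻¹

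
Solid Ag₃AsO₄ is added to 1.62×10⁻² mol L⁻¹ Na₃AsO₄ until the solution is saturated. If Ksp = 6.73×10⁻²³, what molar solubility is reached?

5.36×10⁻⁸ M

Ag₃AsO₄(s) ⇌ 3 Ag⁺(aq) + AsO₄³⁻(aq)
The solution already contains AsO₄³⁻ at 1.62×10⁻² mol L⁻¹. Let s be the molar solubility of Ag₃AsO₄.
[AsO₄³⁻] ≈ 1.62×10⁻² mol L⁻¹ (common ion dominates); [Ag⁺] = 3s.
Ksp = [Ag⁺]^3[AsO₄³⁻] = (3s)^3(1.62×10⁻²)
(3s)^3 = 6.73×10⁻²³ / (1.62×10⁻²) = 4.15×10⁻²¹
s = 5.36×10⁻⁸ mol L⁻¹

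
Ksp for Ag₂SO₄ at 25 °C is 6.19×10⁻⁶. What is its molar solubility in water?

Ag₂SO₄(s) ⇌ 2 Ag⁺(aq) + SO₄²⁻(aq)
For each mole of Ag₂SO₄ that dissolves per liter, [Ag⁺] = 2s and [SO₄²⁻] = s; let s denote this solubility.
Ksp = [Ag⁺]^2[SO₄²⁻] = (2s)^2 · s = 4s^3
4s^3 = 6.19×10⁻⁶  ⇒  s^3 = 1.55×10⁻⁶
Taking the 3rd root, s = 1.16×10⁻² mol L⁻¹.

1.16×10⁻² M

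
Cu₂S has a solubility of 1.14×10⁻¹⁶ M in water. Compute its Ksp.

Cu₂S(s) ⇌ 2 Cu⁺(aq) + S²⁻(aq)
Call the molar solubility s, so that [Cu⁺] = 2s and [S²⁻] = s.
Ksp = [Cu⁺]^2[S²⁻] = (2s)^2 · s = 4s^3
Ksp = 4 × (1.14×10⁻¹⁶)^3 = 5.93×10⁻⁴⁸

Ksp = 5.93×10⁻⁴⁸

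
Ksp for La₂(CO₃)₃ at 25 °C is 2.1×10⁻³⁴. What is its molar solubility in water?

La₂(CO₃)₃(s) ⇌ 2 La³⁺(aq) + 3 CO₃²⁻(aq)
For each mole of La₂(CO₃)₃ that dissolves per liter, [La³⁺] = 2s and [CO₃²⁻] = 3s; let s denote this solubility.
Ksp = [La³⁺]^2[CO₃²⁻]^3 = (2s)^2 · (3s)^3 = 108s^5
108s^5 = 2.1×10⁻³⁴  ⇒  s^5 = 1.9×10⁻³⁶
s = (1.9×10⁻³⁶)^(1/5) = 7.2×10⁻⁸ mol/L

7.2×10⁻⁸ M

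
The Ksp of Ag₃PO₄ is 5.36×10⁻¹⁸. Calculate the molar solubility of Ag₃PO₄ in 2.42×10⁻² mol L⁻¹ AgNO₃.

3.78×10⁻¹³ M

Ag₃PO₄(s) ⇌ 3 Ag⁺(aq) + PO₄³⁻(aq)
The solution already contains Ag⁺ at 2.42×10⁻² mol L⁻¹. Let s be the molar solubility of Ag₃PO₄.
[Ag⁺] ≈ 2.42×10⁻² mol L⁻¹ (common ion dominates); [PO₄³⁻] = s.
Ksp = [Ag⁺]^3[PO₄³⁻] = (2.42×10⁻²)^3s
s = 5.36×10⁻¹⁸ / (2.42×10⁻²)^3 = 3.78×10⁻¹³
s = 3.78×10⁻¹³ mol L⁻¹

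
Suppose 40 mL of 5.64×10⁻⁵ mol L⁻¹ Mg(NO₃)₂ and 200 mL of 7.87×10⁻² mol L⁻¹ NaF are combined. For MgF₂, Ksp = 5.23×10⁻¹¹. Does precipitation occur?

Yes

After mixing, V = 40 mL + 200 mL = 240 mL.
[Mg²⁺] = (5.64×10⁻⁵)(40)/240 = 9.40×10⁻⁶ mol L⁻¹
[F⁻] = (7.87×10⁻²)(200)/240 = 6.56×10⁻² mol L⁻¹
Q = [Mg²⁺][F⁻]^2 = 4.04×10⁻⁸
Since Q (4.04×10⁻⁸) exceeds Ksp (5.23×10⁻¹¹), MgF₂ will precipitate.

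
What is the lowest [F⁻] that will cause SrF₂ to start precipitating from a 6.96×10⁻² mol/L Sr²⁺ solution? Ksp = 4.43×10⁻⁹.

Precipitation begins when Q = Ksp.
SrF₂(s) ⇌ Sr²⁺(aq) + 2 F⁻(aq)
Ksp = [Sr²⁺][F⁻]^2 = [F⁻]^2(6.96×10⁻²)
[F⁻]^2 = 4.43×10⁻⁹ / (6.96×10⁻²) = 6.36×10⁻⁸
[F⁻] = 2.52×10⁻⁴ mol/L

2.52×10⁻⁴ M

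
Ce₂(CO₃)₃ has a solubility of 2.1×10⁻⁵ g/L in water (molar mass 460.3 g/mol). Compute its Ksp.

Ksp = 2.1×10⁻³⁵

Molar solubility s = (2.1×10⁻⁵ g/L) / (460.3 g/mol) = 4.562×10⁻⁸ mol/L
Ce₂(CO₃)₃(s) ⇌ 2 Ce³⁺(aq) + 3 CO₃²⁻(aq)
With molar solubility s: [Ce³⁺] = 2s, [CO₃²⁻] = 3s.
Ksp = [Ce³⁺]^2[CO₃²⁻]^3 = (2s)^2 · (3s)^3 = 108s^5
Ksp = 108 × (4.562×10⁻⁸)^5 = 2.1×10⁻³⁵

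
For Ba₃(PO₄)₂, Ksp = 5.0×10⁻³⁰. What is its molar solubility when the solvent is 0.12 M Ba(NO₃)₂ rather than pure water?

Ba₃(PO₄)₂(s) ⇌ 3 Ba²⁺(aq) + 2 PO₄³⁻(aq)
Ba²⁺ is already present at 0.12 M. If s mol/L of Ba₃(PO₄)₂ dissolves, [PO₄³⁻] = 2s while [Ba²⁺] ≈ 0.12 M.
Ksp = [Ba²⁺]^3[PO₄³⁻]^2 = (0.12)^3(2s)^2
(2s)^2 = 5.0×10⁻³⁰ / (0.12)^3 = 2.9×10⁻²⁷
s = 2.7×10⁻¹⁴ M

2.7×10⁻¹⁴ M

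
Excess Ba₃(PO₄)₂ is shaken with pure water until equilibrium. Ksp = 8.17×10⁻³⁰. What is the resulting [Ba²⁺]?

Ba₃(PO₄)₂(s) ⇌ 3 Ba²⁺(aq) + 2 PO₄³⁻(aq)
If s mol/L of Ba₃(PO₄)₂ dissolves, [Ba²⁺] = 3s and [PO₄³⁻] = 2s.
Ksp = [Ba²⁺]^3[PO₄³⁻]^2 = (3s)^3 · (2s)^2 = 108s^5 = 8.17×10⁻³⁰
s = 5.97×10⁻⁷ M
[Ba²⁺] = 3s = 1.79×10⁻⁶ M

1.79×10⁻⁶ M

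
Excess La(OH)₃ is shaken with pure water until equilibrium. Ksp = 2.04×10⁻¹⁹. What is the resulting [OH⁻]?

La(OH)₃(s) ⇌ La³⁺(aq) + 3 OH⁻(aq)
Call the molar solubility s, so that [La³⁺] = s and [OH⁻] = 3s.
Ksp = [La³⁺][OH⁻]^3 = s · (3s)^3 = 27s^4 = 2.04×10⁻¹⁹
s = 9.32×10⁻⁶ mol L⁻¹
[OH⁻] = 3s = 2.80×10⁻⁵ mol L⁻¹

2.80×10⁻⁵ M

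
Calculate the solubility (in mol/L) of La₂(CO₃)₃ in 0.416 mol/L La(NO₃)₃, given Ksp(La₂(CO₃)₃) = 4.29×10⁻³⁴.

4.51×10⁻¹² M

La₂(CO₃)₃(s) ⇌ 2 La³⁺(aq) + 3 CO₃²⁻(aq)
Let s be the solubility of La₂(CO₃)₃ here. The common ion gives [La³⁺] ≈ 0.416 mol/L, and [CO₃²⁻] = 3s.
Ksp = [La³⁺]^2[CO₃²⁻]^3 = (0.416)^2(3s)^3
(3s)^3 = 4.29×10⁻³⁴ / (0.416)^2 = 2.48×10⁻³³
s = 4.51×10⁻¹² mol/L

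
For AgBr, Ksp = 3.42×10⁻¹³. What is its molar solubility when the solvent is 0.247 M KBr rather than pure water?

AgBr(s) ⇌ Ag⁺(aq) + Br⁻(aq)
Br⁻ is already present at 0.247 M. If s mol/L of AgBr dissolves, [Ag⁺] = s while [Br⁻] ≈ 0.247 M.
Ksp = [Ag⁺][Br⁻] = s(0.247)
s = 3.42×10⁻¹³ / (0.247) = 1.38×10⁻¹²
s = 1.38×10⁻¹² M

1.38×10⁻¹² M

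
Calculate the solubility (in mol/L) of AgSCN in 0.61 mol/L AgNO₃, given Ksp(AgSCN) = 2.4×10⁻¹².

AgSCN(s) ⇌ Ag⁺(aq) + SCN⁻(aq)
With Ag⁺ already at 0.61 mol/L and s small, take [Ag⁺] ≈ 0.61 mol/L and [SCN⁻] = s.
Ksp = [Ag⁺][SCN⁻] = (0.61)s
s = 2.4×10⁻¹² / (0.61) = 3.9×10⁻¹²
s = 3.9×10⁻¹² mol/L

3.9×10⁻¹² M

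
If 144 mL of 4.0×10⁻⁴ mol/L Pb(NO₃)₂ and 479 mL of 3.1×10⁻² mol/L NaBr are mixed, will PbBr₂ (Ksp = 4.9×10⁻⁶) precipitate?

No

The combined volume is 623 mL.
[Pb²⁺] = (4.0×10⁻⁴)(144)/623 = 9.2×10⁻⁵ mol/L
[Br⁻] = (3.1×10⁻²)(479)/623 = 2.4×10⁻² mol/L
Q = [Pb²⁺][Br⁻]^2 = 5.3×10⁻⁸
Q = 5.3×10⁻⁸ < Ksp = 4.9×10⁻⁶, so the solution is unsaturated and no precipitate forms.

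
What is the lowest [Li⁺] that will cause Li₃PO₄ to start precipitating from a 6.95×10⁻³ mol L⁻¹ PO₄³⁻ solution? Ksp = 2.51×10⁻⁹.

A salt starts to precipitate once the ion product Q reaches its Ksp.
Li₃PO₄(s) ⇌ 3 Li⁺(aq) + PO₄³⁻(aq)
Ksp = [Li⁺]^3[PO₄³⁻] = [Li⁺]^3(6.95×10⁻³)
[Li⁺]^3 = 2.51×10⁻⁹ / (6.95×10⁻³) = 3.61×10⁻⁷
[Li⁺] = 7.12×10⁻³ mol L⁻¹

7.12×10⁻³ M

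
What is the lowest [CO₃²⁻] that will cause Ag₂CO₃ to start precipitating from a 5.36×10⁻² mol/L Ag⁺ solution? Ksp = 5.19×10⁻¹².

1.81×10⁻⁹ M

The threshold for precipitation is Q = Ksp.
Ag₂CO₃(s) ⇌ 2 Ag⁺(aq) + CO₃²⁻(aq)
Ksp = [Ag⁺]^2[CO₃²⁻] = [CO₃²⁻](5.36×10⁻²)^2
[CO₃²⁻] = 5.19×10⁻¹² / (5.36×10⁻²)^2 = 1.81×10⁻⁹
[CO₃²⁻] = 1.81×10⁻⁹ mol/L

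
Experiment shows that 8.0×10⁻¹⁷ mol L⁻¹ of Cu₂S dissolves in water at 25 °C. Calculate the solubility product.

Ksp = 2.0×10⁻⁴⁸

Cu₂S(s) ⇌ 2 Cu⁺(aq) + S²⁻(aq)
For each mole of Cu₂S that dissolves per liter, [Cu⁺] = 2s and [S²⁻] = s; let s denote this solubility.
Ksp = [Cu⁺]^2[S²⁻] = (2s)^2 · s = 4s^3
Ksp = 4 × (8.0×10⁻¹⁷)^3 = 2.0×10⁻⁴⁸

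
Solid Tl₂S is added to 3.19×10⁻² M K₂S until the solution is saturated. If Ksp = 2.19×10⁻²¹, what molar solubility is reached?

1.31×10⁻¹⁰ M

Tl₂S(s) ⇌ 2 Tl⁺(aq) + S²⁻(aq)
Let s be the solubility of Tl₂S here. The common ion gives [S²⁻] ≈ 3.19×10⁻² M, and [Tl⁺] = 2s.
Ksp = [Tl⁺]^2[S²⁻] = (2s)^2(3.19×10⁻²)
(2s)^2 = 2.19×10⁻²¹ / (3.19×10⁻²) = 6.87×10⁻²⁰
s = 1.31×10⁻¹⁰ M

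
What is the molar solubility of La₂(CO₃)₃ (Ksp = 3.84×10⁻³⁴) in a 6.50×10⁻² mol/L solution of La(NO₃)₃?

La₂(CO₃)₃(s) ⇌ 2 La³⁺(aq) + 3 CO₃²⁻(aq)
The solution already contains La³⁺ at 6.50×10⁻² mol/L. Let s be the molar solubility of La₂(CO₃)₃.
[La³⁺] ≈ 6.50×10⁻² mol/L (common ion dominates); [CO₃²⁻] = 3s.
Ksp = [La³⁺]^2[CO₃²⁻]^3 = (6.50×10⁻²)^2(3s)^3
(3s)^3 = 3.84×10⁻³⁴ / (6.50×10⁻²)^2 = 9.09×10⁻³²
s = 1.50×10⁻¹¹ mol/L

1.50×10⁻¹¹ M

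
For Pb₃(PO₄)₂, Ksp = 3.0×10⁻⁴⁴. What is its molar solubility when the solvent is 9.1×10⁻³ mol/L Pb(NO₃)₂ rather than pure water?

Pb₃(PO₄)₂(s) ⇌ 3 Pb²⁺(aq) + 2 PO₄³⁻(aq)
Pb²⁺ is already present at 9.1×10⁻³ mol/L. If s mol/L of Pb₃(PO₄)₂ dissolves, [PO₄³⁻] = 2s while [Pb²⁺] ≈ 9.1×10⁻³ mol/L.
Ksp = [Pb²⁺]^3[PO₄³⁻]^2 = (9.1×10⁻³)^3(2s)^2
(2s)^2 = 3.0×10⁻⁴⁴ / (9.1×10⁻³)^3 = 4.0×10⁻³⁸
s = 1.0×10⁻¹⁹ mol/L

1.0×10⁻¹⁹ M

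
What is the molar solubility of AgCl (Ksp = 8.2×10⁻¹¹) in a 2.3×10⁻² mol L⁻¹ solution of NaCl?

3.6×10⁻⁹ M

AgCl(s) ⇌ Ag⁺(aq) + Cl⁻(aq)
Let s be the solubility of AgCl here. The common ion gives [Cl⁻] ≈ 2.3×10⁻² mol L⁻¹, and [Ag⁺] = s.
Ksp = [Ag⁺][Cl⁻] = s(2.3×10⁻²)
s = 8.2×10⁻¹¹ / (2.3×10⁻²) = 3.6×10⁻⁹
s = 3.6×10⁻⁹ mol L⁻¹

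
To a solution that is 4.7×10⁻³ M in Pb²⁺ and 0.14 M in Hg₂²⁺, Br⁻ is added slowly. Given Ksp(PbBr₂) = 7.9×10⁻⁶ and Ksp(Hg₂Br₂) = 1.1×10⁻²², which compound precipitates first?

Each salt precipitates once Q = Ksp for that salt.
For PbBr₂: [Br⁻] = (Ksp/[Pb²⁺])^(1/2) = 4.1×10⁻² M
For Hg₂Br₂: [Br⁻] = (Ksp/[Hg₂²⁺])^(1/2) = 2.8×10⁻¹¹ M
Hg₂Br₂ requires the lower [Br⁻], so it precipitates first.

Hg₂Br₂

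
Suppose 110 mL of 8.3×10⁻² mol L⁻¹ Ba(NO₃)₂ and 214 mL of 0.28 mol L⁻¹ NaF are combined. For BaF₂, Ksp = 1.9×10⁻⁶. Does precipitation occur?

Yes

Total volume after mixing = 110 + 214 = 324 mL.
[Ba²⁺] = (8.3×10⁻²)(110)/324 = 2.8×10⁻² mol L⁻¹
[F⁻] = (0.28)(214)/324 = 0.18 mol L⁻¹
Q = [Ba²⁺][F⁻]^2 = 9.6×10⁻⁴
Since Q (9.6×10⁻⁴) exceeds Ksp (1.9×10⁻⁶), BaF₂ will precipitate.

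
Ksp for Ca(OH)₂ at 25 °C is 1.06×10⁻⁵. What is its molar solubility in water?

Ca(OH)₂(s) ⇌ Ca²⁺(aq) + 2 OH⁻(aq)
If s mol/L of Ca(OH)₂ dissolves, [Ca²⁺] = s and [OH⁻] = 2s.
Ksp = [Ca²⁺][OH⁻]^2 = s · (2s)^2 = 4s^3
4s^3 = 1.06×10⁻⁵  ⇒  s^3 = 2.65×10⁻⁶
s = (2.65×10⁻⁶)^(1/3) = 1.38×10⁻² M

1.38×10⁻² M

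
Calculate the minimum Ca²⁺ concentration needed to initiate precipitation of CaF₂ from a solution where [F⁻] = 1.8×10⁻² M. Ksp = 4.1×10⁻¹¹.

Precipitation begins when Q = Ksp.
CaF₂(s) ⇌ Ca²⁺(aq) + 2 F⁻(aq)
Ksp = [Ca²⁺][F⁻]^2 = [Ca²⁺](1.8×10⁻²)^2
[Ca²⁺] = 4.1×10⁻¹¹ / (1.8×10⁻²)^2 = 1.3×10⁻⁷
[Ca²⁺] = 1.3×10⁻⁷ M

1.3×10⁻⁷ M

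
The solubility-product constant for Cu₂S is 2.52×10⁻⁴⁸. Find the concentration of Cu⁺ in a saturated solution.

1.71×10⁻¹⁶ M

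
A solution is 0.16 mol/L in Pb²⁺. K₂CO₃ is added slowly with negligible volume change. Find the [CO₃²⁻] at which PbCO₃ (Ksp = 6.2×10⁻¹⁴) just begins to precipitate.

3.9×10⁻¹³ M

A salt starts to precipitate once the ion product Q reaches its Ksp.
PbCO₃(s) ⇌ Pb²⁺(aq) + CO₃²⁻(aq)
Ksp = [Pb²⁺][CO₃²⁻] = [CO₃²⁻](0.16)
[CO₃²⁻] = 6.2×10⁻¹⁴ / (0.16) = 3.9×10⁻¹³
[CO₃²⁻] = 3.9×10⁻¹³ mol/L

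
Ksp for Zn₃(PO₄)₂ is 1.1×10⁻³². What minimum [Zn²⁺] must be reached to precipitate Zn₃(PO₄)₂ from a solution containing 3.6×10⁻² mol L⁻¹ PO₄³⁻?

The threshold for precipitation is Q = Ksp.
Zn₃(PO₄)₂(s) ⇌ 3 Zn²⁺(aq) + 2 PO₄³⁻(aq)
Ksp = [Zn²⁺]^3[PO₄³⁻]^2 = [Zn²⁺]^3(3.6×10⁻²)^2
[Zn²⁺]^3 = 1.1×10⁻³² / (3.6×10⁻²)^2 = 8.5×10⁻³⁰
[Zn²⁺] = 2.0×10⁻¹⁰ mol L⁻¹

2.0×10⁻¹⁰ M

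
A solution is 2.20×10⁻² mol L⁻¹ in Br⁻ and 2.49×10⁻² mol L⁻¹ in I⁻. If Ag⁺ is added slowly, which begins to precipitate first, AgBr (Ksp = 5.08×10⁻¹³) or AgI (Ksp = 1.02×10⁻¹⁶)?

A salt starts to precipitate once the ion product Q reaches its Ksp.
For AgBr: [Ag⁺] = (Ksp/[Br⁻]) = 2.31×10⁻¹¹ mol L⁻¹
For AgI: [Ag⁺] = (Ksp/[I⁻]) = 4.10×10⁻¹⁵ mol L⁻¹
Since AgI needs less Ag⁺ to reach saturation, it precipitates first.

AgI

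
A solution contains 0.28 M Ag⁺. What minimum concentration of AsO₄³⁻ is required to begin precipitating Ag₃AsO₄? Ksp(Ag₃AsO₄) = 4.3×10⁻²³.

Precipitation begins when Q = Ksp.
Ag₃AsO₄(s) ⇌ 3 Ag⁺(aq) + AsO₄³⁻(aq)
Ksp = [Ag⁺]^3[AsO₄³⁻] = [AsO₄³⁻](0.28)^3
[AsO₄³⁻] = 4.3×10⁻²³ / (0.28)^3 = 2.0×10⁻²¹
[AsO₄³⁻] = 2.0×10⁻²¹ M

2.0×10⁻²¹ M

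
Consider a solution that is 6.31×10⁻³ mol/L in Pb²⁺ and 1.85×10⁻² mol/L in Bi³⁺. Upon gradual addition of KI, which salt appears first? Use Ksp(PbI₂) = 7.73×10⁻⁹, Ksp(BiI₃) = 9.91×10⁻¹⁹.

BiI₃

Precipitation of each salt begins when its ion product equals Ksp.
For PbI₂: [I⁻] = (Ksp/[Pb²⁺])^(1/2) = 1.11×10⁻³ mol/L
For BiI₃: [I⁻] = (Ksp/[Bi³⁺])^(1/3) = 3.77×10⁻⁶ mol/L
The smaller threshold [I⁻] is reached first, so BiI₃ precipitates first.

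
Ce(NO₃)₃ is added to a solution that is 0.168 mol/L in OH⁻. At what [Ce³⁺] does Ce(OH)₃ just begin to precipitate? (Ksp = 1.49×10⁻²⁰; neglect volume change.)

3.14×10⁻¹⁸ M

Precipitation begins when Q = Ksp.
Ce(OH)₃(s) ⇌ Ce³⁺(aq) + 3 OH⁻(aq)
Ksp = [Ce³⁺][OH⁻]^3 = [Ce³⁺](0.168)^3
[Ce³⁺] = 1.49×10⁻²⁰ / (0.168)^3 = 3.14×10⁻¹⁸
[Ce³⁺] = 3.14×10⁻¹⁸ mol/L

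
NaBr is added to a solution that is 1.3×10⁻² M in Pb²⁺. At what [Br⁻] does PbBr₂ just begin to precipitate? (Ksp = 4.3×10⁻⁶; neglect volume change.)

1.8×10⁻² M

The threshold for precipitation is Q = Ksp.
PbBr₂(s) ⇌ Pb²⁺(aq) + 2 Br⁻(aq)
Ksp = [Pb²⁺][Br⁻]^2 = [Br⁻]^2(1.3×10⁻²)
[Br⁻]^2 = 4.3×10⁻⁶ / (1.3×10⁻²) = 3.3×10⁻⁴
[Br⁻] = 1.8×10⁻² M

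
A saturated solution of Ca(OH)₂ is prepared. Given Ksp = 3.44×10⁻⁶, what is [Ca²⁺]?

Ca(OH)₂(s) ⇌ Ca²⁺(aq) + 2 OH⁻(aq)
With molar solubility s: [Ca²⁺] = s, [OH⁻] = 2s.
Ksp = [Ca²⁺][OH⁻]^2 = s · (2s)^2 = 4s^3 = 3.44×10⁻⁶
s = 9.51×10⁻³ M
[Ca²⁺] = s = 9.51×10⁻³ M

9.51×10⁻³ M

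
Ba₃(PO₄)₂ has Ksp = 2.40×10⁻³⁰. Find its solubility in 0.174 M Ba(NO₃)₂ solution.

Ba₃(PO₄)₂(s) ⇌ 3 Ba²⁺(aq) + 2 PO₄³⁻(aq)
Ba²⁺ is already present at 0.174 M. If s mol/L of Ba₃(PO₄)₂ dissolves, [PO₄³⁻] = 2s while [Ba²⁺] ≈ 0.174 M.
Ksp = [Ba²⁺]^3[PO₄³⁻]^2 = (0.174)^3(2s)^2
(2s)^2 = 2.40×10⁻³⁰ / (0.174)^3 = 4.56×10⁻²⁸
s = 1.07×10⁻¹⁴ M

1.07×10⁻¹⁴ M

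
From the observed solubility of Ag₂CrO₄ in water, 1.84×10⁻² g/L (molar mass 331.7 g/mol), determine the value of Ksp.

Ksp = 6.83×10⁻¹³

Convert to molarity: s = 1.84×10⁻² / 331.7 = 5.5472×10⁻⁵ mol/L
Ag₂CrO₄(s) ⇌ 2 Ag⁺(aq) + CrO₄²⁻(aq)
For each mole of Ag₂CrO₄ that dissolves per liter, [Ag⁺] = 2s and [CrO₄²⁻] = s; let s denote this solubility.
Ksp = [Ag⁺]^2[CrO₄²⁻] = (2s)^2 · s = 4s^3
Ksp = 4 × (5.5472×10⁻⁵)^3 = 6.83×10⁻¹³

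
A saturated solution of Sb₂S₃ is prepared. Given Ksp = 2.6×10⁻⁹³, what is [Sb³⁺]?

Sb₂S₃(s) ⇌ 2 Sb³⁺(aq) + 3 S²⁻(aq)
With molar solubility s: [Sb³⁺] = 2s, [S²⁻] = 3s.
Ksp = [Sb³⁺]^2[S²⁻]^3 = (2s)^2 · (3s)^3 = 108s^5 = 2.6×10⁻⁹³
s = 1.2×10⁻¹⁹ mol/L
[Sb³⁺] = 2s = 2.4×10⁻¹⁹ mol/L

2.4×10⁻¹⁹ M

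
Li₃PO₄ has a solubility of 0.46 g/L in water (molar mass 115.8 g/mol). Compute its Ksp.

Ksp = 6.7×10⁻⁹

Convert to molarity: s = 0.46 / 115.8 = 3.972×10⁻³ mol/L
Li₃PO₄(s) ⇌ 3 Li⁺(aq) + PO₄³⁻(aq)
Call the molar solubility s, so that [Li⁺] = 3s and [PO₄³⁻] = s.
Ksp = [Li⁺]^3[PO₄³⁻] = (3s)^3 · s = 27s^4
Ksp = 27 × (3.972×10⁻³)^4 = 6.7×10⁻⁹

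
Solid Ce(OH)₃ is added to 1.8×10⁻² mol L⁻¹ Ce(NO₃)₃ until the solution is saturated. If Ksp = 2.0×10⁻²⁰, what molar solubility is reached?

3.5×10⁻⁷ M

Ce(OH)₃(s) ⇌ Ce³⁺(aq) + 3 OH⁻(aq)
Ce³⁺ is already present at 1.8×10⁻² mol L⁻¹. If s mol/L of Ce(OH)₃ dissolves, [OH⁻] = 3s while [Ce³⁺] ≈ 1.8×10⁻² mol L⁻¹.
Ksp = [Ce³⁺][OH⁻]^3 = (1.8×10⁻²)(3s)^3
(3s)^3 = 2.0×10⁻²⁰ / (1.8×10⁻²) = 1.1×10⁻¹⁸
s = 3.5×10⁻⁷ mol L⁻¹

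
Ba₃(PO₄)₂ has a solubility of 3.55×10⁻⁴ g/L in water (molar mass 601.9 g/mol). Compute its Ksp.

Ksp = 7.71×10⁻³⁰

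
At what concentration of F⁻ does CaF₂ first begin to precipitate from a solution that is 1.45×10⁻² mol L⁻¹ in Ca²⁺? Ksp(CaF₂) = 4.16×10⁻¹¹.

5.36×10⁻⁵ M

The threshold for precipitation is Q = Ksp.
CaF₂(s) ⇌ Ca²⁺(aq) + 2 F⁻(aq)
Ksp = [Ca²⁺][F⁻]^2 = [F⁻]^2(1.45×10⁻²)
[F⁻]^2 = 4.16×10⁻¹¹ / (1.45×10⁻²) = 2.87×10⁻⁹
[F⁻] = 5.36×10⁻⁵ mol L⁻¹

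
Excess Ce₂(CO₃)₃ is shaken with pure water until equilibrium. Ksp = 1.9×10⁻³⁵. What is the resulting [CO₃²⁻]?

1.3×10⁻⁷ M

Ce₂(CO₃)₃(s) ⇌ 2 Ce³⁺(aq) + 3 CO₃²⁻(aq)
For each mole of Ce₂(CO₃)₃ that dissolves per liter, [Ce³⁺] = 2s and [CO₃²⁻] = 3s; let s denote this solubility.
Ksp = [Ce³⁺]^2[CO₃²⁻]^3 = (2s)^2 · (3s)^3 = 108s^5 = 1.9×10⁻³⁵
s = 4.5×10⁻⁸ mol/L
[CO₃²⁻] = 3s = 1.3×10⁻⁷ mol/L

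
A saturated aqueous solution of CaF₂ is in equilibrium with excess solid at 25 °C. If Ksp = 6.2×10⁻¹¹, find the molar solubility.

2.5×10⁻⁴ M

CaF₂(s) ⇌ Ca²⁺(aq) + 2 F⁻(aq)
For each mole of CaF₂ that dissolves per liter, [Ca²⁺] = s and [F⁻] = 2s; let s denote this solubility.
Ksp = [Ca²⁺][F⁻]^2 = s · (2s)^2 = 4s^3
4s^3 = 6.2×10⁻¹¹  ⇒  s^3 = 1.6×10⁻¹¹
s = (1.6×10⁻¹¹)^(1/3) = 2.5×10⁻⁴ mol L⁻¹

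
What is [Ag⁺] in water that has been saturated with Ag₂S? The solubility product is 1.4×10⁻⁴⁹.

Ag₂S(s) ⇌ 2 Ag⁺(aq) + S²⁻(aq)
With molar solubility s: [Ag⁺] = 2s, [S²⁻] = s.
Ksp = [Ag⁺]^2[S²⁻] = (2s)^2 · s = 4s^3 = 1.4×10⁻⁴⁹
s = 3.3×10⁻¹⁷ M
[Ag⁺] = 2s = 6.5×10⁻¹⁷ M

6.5×10⁻¹⁷ M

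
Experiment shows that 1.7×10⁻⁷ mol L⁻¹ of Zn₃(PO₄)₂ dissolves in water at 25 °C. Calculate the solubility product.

Ksp = 1.5×10⁻³²

Zn₃(PO₄)₂(s) ⇌ 3 Zn²⁺(aq) + 2 PO₄³⁻(aq)
Let s be the molar solubility. Then [Zn²⁺] = 3s and [PO₄³⁻] = 2s.
Ksp = [Zn²⁺]^3[PO₄³⁻]^2 = (3s)^3 · (2s)^2 = 108s^5
Ksp = 108 × (1.7×10⁻⁷)^5 = 1.5×10⁻³²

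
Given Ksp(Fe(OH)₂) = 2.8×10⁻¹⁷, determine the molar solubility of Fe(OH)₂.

1.9×10⁻⁶ M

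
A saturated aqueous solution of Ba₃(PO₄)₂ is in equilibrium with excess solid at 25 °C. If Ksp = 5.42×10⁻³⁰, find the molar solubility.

5.50×10⁻⁷ M

Ba₃(PO₄)₂(s) ⇌ 3 Ba²⁺(aq) + 2 PO₄³⁻(aq)
Call the molar solubility s, so that [Ba²⁺] = 3s and [PO₄³⁻] = 2s.
Ksp = [Ba²⁺]^3[PO₄³⁻]^2 = (3s)^3 · (2s)^2 = 108s^5
108s^5 = 5.42×10⁻³⁰  ⇒  s^5 = 5.02×10⁻³²
s = (5.02×10⁻³²)^(1/5) = 5.50×10⁻⁷ mol L⁻¹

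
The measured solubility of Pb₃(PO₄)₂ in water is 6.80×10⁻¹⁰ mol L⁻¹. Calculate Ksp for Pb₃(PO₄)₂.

Ksp = 1.57×10⁻⁴⁴

Pb₃(PO₄)₂(s) ⇌ 3 Pb²⁺(aq) + 2 PO₄³⁻(aq)
Let s be the molar solubility. Then [Pb²⁺] = 3s and [PO₄³⁻] = 2s.
Ksp = [Pb²⁺]^3[PO₄³⁻]^2 = (3s)^3 · (2s)^2 = 108s^5
Ksp = 108 × (6.80×10⁻¹⁰)^5 = 1.57×10⁻⁴⁴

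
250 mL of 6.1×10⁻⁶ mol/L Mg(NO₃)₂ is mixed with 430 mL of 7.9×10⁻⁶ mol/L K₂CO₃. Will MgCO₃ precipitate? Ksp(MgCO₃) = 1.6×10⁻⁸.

After mixing, V = 250 mL + 430 mL = 680 mL.
[Mg²⁺] = (6.1×10⁻⁶)(250)/680 = 2.2×10⁻⁶ mol/L
[CO₃²⁻] = (7.9×10⁻⁶)(430)/680 = 5.0×10⁻⁶ mol/L
Q = [Mg²⁺][CO₃²⁻] = 1.1×10⁻¹¹
Since Q (1.1×10⁻¹¹) is less than Ksp (1.6×10⁻⁸), no MgCO₃ precipitates.

No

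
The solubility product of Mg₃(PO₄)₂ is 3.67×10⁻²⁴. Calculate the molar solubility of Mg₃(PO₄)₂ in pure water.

8.06×10⁻⁶ M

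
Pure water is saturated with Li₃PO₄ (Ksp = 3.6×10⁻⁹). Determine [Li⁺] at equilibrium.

1.0×10⁻² M

Li₃PO₄(s) ⇌ 3 Li⁺(aq) + PO₄³⁻(aq)
Call the molar solubility s, so that [Li⁺] = 3s and [PO₄³⁻] = s.
Ksp = [Li⁺]^3[PO₄³⁻] = (3s)^3 · s = 27s^4 = 3.6×10⁻⁹
s = 3.4×10⁻³ mol/L
[Li⁺] = 3s = 1.0×10⁻² mol/L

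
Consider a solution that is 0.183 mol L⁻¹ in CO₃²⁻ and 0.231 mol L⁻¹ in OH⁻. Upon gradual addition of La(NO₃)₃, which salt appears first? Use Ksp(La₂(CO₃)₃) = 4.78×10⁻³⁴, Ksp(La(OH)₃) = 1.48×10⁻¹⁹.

Each salt precipitates once Q = Ksp for that salt.
For La₂(CO₃)₃: [La³⁺] = (Ksp/[CO₃²⁻]^3)^(1/2) = 2.79×10⁻¹⁶ mol L⁻¹
For La(OH)₃: [La³⁺] = (Ksp/[OH⁻]^3) = 1.20×10⁻¹⁷ mol L⁻¹
La(OH)₃ requires the lower [La³⁺], so it precipitates first.

La(OH)₃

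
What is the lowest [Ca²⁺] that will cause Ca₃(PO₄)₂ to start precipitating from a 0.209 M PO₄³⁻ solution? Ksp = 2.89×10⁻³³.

Precipitation begins when Q = Ksp.
Ca₃(PO₄)₂(s) ⇌ 3 Ca²⁺(aq) + 2 PO₄³⁻(aq)
Ksp = [Ca²⁺]^3[PO₄³⁻]^2 = [Ca²⁺]^3(0.209)^2
[Ca²⁺]^3 = 2.89×10⁻³³ / (0.209)^2 = 6.62×10⁻³²
[Ca²⁺] = 4.04×10⁻¹¹ M

4.04×10⁻¹¹ M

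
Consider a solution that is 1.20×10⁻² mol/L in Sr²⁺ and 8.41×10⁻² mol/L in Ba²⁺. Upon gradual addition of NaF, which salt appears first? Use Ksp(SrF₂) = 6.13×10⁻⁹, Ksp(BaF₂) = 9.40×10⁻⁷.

Each salt precipitates once Q = Ksp for that salt.
For SrF₂: [F⁻] = (Ksp/[Sr²⁺])^(1/2) = 7.15×10⁻⁴ mol/L
For BaF₂: [F⁻] = (Ksp/[Ba²⁺])^(1/2) = 3.34×10⁻³ mol/L
SrF₂ requires the lower [F⁻], so it precipitates first.

SrF₂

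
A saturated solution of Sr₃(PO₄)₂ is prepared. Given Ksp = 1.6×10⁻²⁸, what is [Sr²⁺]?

Sr₃(PO₄)₂(s) ⇌ 3 Sr²⁺(aq) + 2 PO₄³⁻(aq)
Let s be the molar solubility. Then [Sr²⁺] = 3s and [PO₄³⁻] = 2s.
Ksp = [Sr²⁺]^3[PO₄³⁻]^2 = (3s)^3 · (2s)^2 = 108s^5 = 1.6×10⁻²⁸
s = 1.1×10⁻⁶ mol L⁻¹
[Sr²⁺] = 3s = 3.2×10⁻⁶ mol L⁻¹

3.2×10⁻⁶ M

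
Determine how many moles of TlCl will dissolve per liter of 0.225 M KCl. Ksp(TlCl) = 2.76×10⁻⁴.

TlCl(s) ⇌ Tl⁺(aq) + Cl⁻(aq)
The solution already contains Cl⁻ at 0.225 M. Let s be the molar solubility of TlCl.
[Cl⁻] ≈ 0.225 M (common ion dominates); [Tl⁺] = s.
Ksp = [Tl⁺][Cl⁻] = s(0.225)
s = 2.76×10⁻⁴ / (0.225) = 1.23×10⁻³
s = 1.23×10⁻³ M

1.23×10⁻³ M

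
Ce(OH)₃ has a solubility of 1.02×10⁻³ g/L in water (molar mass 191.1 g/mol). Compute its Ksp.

s = (1.02×10⁻³ g L⁻¹)/(191.1 g mol⁻¹) = 5.3375×10⁻⁶ M
Ce(OH)₃(s) ⇌ Ce³⁺(aq) + 3 OH⁻(aq)
If s mol/L of Ce(OH)₃ dissolves, [Ce³⁺] = s and [OH⁻] = 3s.
Ksp = [Ce³⁺][OH⁻]^3 = s · (3s)^3 = 27s^4
Ksp = 27 × (5.3375×10⁻⁶)^4 = 2.19×10⁻²⁰

Ksp = 2.19×10⁻²⁰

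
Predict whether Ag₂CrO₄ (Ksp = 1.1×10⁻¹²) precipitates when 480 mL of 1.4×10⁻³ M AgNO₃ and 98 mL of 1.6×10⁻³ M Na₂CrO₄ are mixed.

Yes

After mixing, V = 480 mL + 98 mL = 578 mL.
[Ag⁺] = (1.4×10⁻³)(480)/578 = 1.2×10⁻³ M
[CrO₄²⁻] = (1.6×10⁻³)(98)/578 = 2.7×10⁻⁴ M
Q = [Ag⁺]^2[CrO₄²⁻] = 3.7×10⁻¹⁰
Since Q (3.7×10⁻¹⁰) exceeds Ksp (1.1×10⁻¹²), Ag₂CrO₄ will precipitate.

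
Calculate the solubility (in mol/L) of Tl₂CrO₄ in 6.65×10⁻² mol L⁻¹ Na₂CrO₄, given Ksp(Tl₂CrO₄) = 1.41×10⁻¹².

2.30×10⁻⁶ M

Tl₂CrO₄(s) ⇌ 2 Tl⁺(aq) + CrO₄²⁻(aq)
Let s be the solubility of Tl₂CrO₄ here. The common ion gives [CrO₄²⁻] ≈ 6.65×10⁻² mol L⁻¹, and [Tl⁺] = 2s.
Ksp = [Tl⁺]^2[CrO₄²⁻] = (2s)^2(6.65×10⁻²)
(2s)^2 = 1.41×10⁻¹² / (6.65×10⁻²) = 2.12×10⁻¹¹
s = 2.30×10⁻⁶ mol L⁻¹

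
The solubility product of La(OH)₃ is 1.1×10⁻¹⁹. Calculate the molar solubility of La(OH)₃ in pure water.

8.0×10⁻⁶ M

La(OH)₃(s) ⇌ La³⁺(aq) + 3 OH⁻(aq)
For each mole of La(OH)₃ that dissolves per liter, [La³⁺] = s and [OH⁻] = 3s; let s denote this solubility.
Ksp = [La³⁺][OH⁻]^3 = s · (3s)^3 = 27s^4
27s^4 = 1.1×10⁻¹⁹  ⇒  s^4 = 4.1×10⁻²¹
s = (4.1×10⁻²¹)^(1/4) = 8.0×10⁻⁶ mol L⁻¹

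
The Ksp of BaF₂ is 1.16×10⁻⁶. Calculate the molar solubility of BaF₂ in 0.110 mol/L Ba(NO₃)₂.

1.62×10⁻³ M

BaF₂(s) ⇌ Ba²⁺(aq) + 2 F⁻(aq)
Ba²⁺ is already present at 0.110 mol/L. If s mol/L of BaF₂ dissolves, [F⁻] = 2s while [Ba²⁺] ≈ 0.110 mol/L.
Ksp = [Ba²⁺][F⁻]^2 = (0.110)(2s)^2
(2s)^2 = 1.16×10⁻⁶ / (0.110) = 1.05×10⁻⁵
s = 1.62×10⁻³ mol/L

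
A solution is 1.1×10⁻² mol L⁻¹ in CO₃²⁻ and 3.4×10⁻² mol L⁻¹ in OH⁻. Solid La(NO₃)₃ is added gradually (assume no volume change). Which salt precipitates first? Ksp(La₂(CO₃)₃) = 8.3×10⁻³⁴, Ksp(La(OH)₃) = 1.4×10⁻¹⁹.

Precipitation of each salt begins when its ion product equals Ksp.
For La₂(CO₃)₃: [La³⁺] = (Ksp/[CO₃²⁻]^3)^(1/2) = 2.5×10⁻¹⁴ mol L⁻¹
For La(OH)₃: [La³⁺] = (Ksp/[OH⁻]^3) = 3.6×10⁻¹⁵ mol L⁻¹
La(OH)₃ requires the lower [La³⁺], so it precipitates first.

La(OH)₃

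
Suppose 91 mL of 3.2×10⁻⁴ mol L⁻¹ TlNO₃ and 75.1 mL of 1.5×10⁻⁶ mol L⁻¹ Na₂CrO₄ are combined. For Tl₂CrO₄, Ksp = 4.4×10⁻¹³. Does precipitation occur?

After mixing, V = 91 mL + 75.1 mL = 166.1 mL.
[Tl⁺] = (3.2×10⁻⁴)(91)/166.1 = 1.8×10⁻⁴ mol L⁻¹
[CrO₄²⁻] = (1.5×10⁻⁶)(75.1)/166.1 = 6.8×10⁻⁷ mol L⁻¹
Q = [Tl⁺]^2[CrO₄²⁻] = 2.1×10⁻¹⁴
Q = 2.1×10⁻¹⁴ < Ksp = 4.4×10⁻¹³, so the solution is unsaturated and no precipitate forms.

No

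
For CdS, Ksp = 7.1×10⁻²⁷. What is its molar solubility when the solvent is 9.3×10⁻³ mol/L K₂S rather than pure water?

7.6×10⁻²⁵ M

CdS(s) ⇌ Cd²⁺(aq) + S²⁻(aq)
The solution already contains S²⁻ at 9.3×10⁻³ mol/L. Let s be the molar solubility of CdS.
[S²⁻] ≈ 9.3×10⁻³ mol/L (common ion dominates); [Cd²⁺] = s.
Ksp = [Cd²⁺][S²⁻] = s(9.3×10⁻³)
s = 7.1×10⁻²⁷ / (9.3×10⁻³) = 7.6×10⁻²⁵
s = 7.6×10⁻²⁵ mol/L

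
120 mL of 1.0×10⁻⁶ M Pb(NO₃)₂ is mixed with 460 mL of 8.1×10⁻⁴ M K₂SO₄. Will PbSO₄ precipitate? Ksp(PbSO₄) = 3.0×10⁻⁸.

The combined volume is 580 mL.
[Pb²⁺] = (1.0×10⁻⁶)(120)/580 = 2.1×10⁻⁷ M
[SO₄²⁻] = (8.1×10⁻⁴)(460)/580 = 6.4×10⁻⁴ M
Q = [Pb²⁺][SO₄²⁻] = 1.3×10⁻¹⁰
Since Q (1.3×10⁻¹⁰) is less than Ksp (3.0×10⁻⁸), no PbSO₄ precipitates.

No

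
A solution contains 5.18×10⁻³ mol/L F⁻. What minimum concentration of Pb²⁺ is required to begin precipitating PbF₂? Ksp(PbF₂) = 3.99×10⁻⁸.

1.49×10⁻³ M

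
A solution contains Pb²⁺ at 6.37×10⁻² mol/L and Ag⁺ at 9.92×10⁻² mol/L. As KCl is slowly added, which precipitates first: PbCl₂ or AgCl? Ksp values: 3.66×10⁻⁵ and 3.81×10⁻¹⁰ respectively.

Each salt precipitates once Q = Ksp for that salt.
For PbCl₂: [Cl⁻] = (Ksp/[Pb²⁺])^(1/2) = 2.40×10⁻² mol/L
For AgCl: [Cl⁻] = (Ksp/[Ag⁺]) = 3.84×10⁻⁹ mol/L
Since AgCl needs less Cl⁻ to reach saturation, it precipitates first.

AgCl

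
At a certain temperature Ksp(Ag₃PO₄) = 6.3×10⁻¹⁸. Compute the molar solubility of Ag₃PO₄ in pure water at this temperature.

2.2×10⁻⁵ M

Ag₃PO₄(s) ⇌ 3 Ag⁺(aq) + PO₄³⁻(aq)
With molar solubility s: [Ag⁺] = 3s, [PO₄³⁻] = s.
Ksp = [Ag⁺]^3[PO₄³⁻] = (3s)^3 · s = 27s^4
27s^4 = 6.3×10⁻¹⁸  ⇒  s^4 = 2.3×10⁻¹⁹
s = (2.3×10⁻¹⁹)^(1/4) = 2.2×10⁻⁵ M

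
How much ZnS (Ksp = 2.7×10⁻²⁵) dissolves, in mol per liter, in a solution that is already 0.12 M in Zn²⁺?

ZnS(s) ⇌ Zn²⁺(aq) + S²⁻(aq)
With Zn²⁺ already at 0.12 M and s small, take [Zn²⁺] ≈ 0.12 M and [S²⁻] = s.
Ksp = [Zn²⁺][S²⁻] = (0.12)s
s = 2.7×10⁻²⁵ / (0.12) = 2.3×10⁻²⁴
s = 2.3×10⁻²⁴ M

2.3×10⁻²⁴ M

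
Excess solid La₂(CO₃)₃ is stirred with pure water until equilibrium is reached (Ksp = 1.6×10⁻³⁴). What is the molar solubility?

6.8×10⁻⁸ M

La₂(CO₃)₃(s) ⇌ 2 La³⁺(aq) + 3 CO₃²⁻(aq)
Let s be the molar solubility. Then [La³⁺] = 2s and [CO₃²⁻] = 3s.
Ksp = [La³⁺]^2[CO₃²⁻]^3 = (2s)^2 · (3s)^3 = 108s^5
108s^5 = 1.6×10⁻³⁴  ⇒  s^5 = 1.5×10⁻³⁶
Taking the 5th root, s = 6.8×10⁻⁸ mol L⁻¹.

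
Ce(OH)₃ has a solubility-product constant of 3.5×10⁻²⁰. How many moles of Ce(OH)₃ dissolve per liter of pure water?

Ce(OH)₃(s) ⇌ Ce³⁺(aq) + 3 OH⁻(aq)
With molar solubility s: [Ce³⁺] = s, [OH⁻] = 3s.
Ksp = [Ce³⁺][OH⁻]^3 = s · (3s)^3 = 27s^4
27s^4 = 3.5×10⁻²⁰  ⇒  s^4 = 1.3×10⁻²¹
s = 6.0×10⁻⁶ mol/L

6.0×10⁻⁶ M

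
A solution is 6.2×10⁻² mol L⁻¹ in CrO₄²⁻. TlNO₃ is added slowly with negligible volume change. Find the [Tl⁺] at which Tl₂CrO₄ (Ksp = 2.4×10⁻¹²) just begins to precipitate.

6.2×10⁻⁶ M

Precipitation begins when Q = Ksp.
Tl₂CrO₄(s) ⇌ 2 Tl⁺(aq) + CrO₄²⁻(aq)
Ksp = [Tl⁺]^2[CrO₄²⁻] = [Tl⁺]^2(6.2×10⁻²)
[Tl⁺]^2 = 2.4×10⁻¹² / (6.2×10⁻²) = 3.9×10⁻¹¹
[Tl⁺] = 6.2×10⁻⁶ mol L⁻¹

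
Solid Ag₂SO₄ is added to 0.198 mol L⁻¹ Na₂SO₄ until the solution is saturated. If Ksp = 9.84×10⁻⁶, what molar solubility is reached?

3.52×10⁻³ M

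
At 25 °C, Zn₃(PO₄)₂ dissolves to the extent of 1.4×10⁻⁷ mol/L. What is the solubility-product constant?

Zn₃(PO₄)₂(s) ⇌ 3 Zn²⁺(aq) + 2 PO₄³⁻(aq)
If s mol/L of Zn₃(PO₄)₂ dissolves, [Zn²⁺] = 3s and [PO₄³⁻] = 2s.
Ksp = [Zn²⁺]^3[PO₄³⁻]^2 = (3s)^3 · (2s)^2 = 108s^5
Ksp = 108 × (1.4×10⁻⁷)^5 = 5.8×10⁻³³

Ksp = 5.8×10⁻³³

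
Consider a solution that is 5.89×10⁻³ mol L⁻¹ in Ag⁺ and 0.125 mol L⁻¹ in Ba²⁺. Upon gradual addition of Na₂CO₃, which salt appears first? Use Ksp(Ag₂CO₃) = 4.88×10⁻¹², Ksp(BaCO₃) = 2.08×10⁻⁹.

BaCO₃

Precipitation begins when Q = Ksp.
For Ag₂CO₃: [CO₃²⁻] = (Ksp/[Ag⁺]^2) = 1.41×10⁻⁷ mol L⁻¹
For BaCO₃: [CO₃²⁻] = (Ksp/[Ba²⁺]) = 1.66×10⁻⁸ mol L⁻¹
Since BaCO₃ needs less CO₃²⁻ to reach saturation, it precipitates first.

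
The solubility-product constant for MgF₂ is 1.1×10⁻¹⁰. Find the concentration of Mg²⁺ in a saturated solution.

3.0×10⁻⁴ M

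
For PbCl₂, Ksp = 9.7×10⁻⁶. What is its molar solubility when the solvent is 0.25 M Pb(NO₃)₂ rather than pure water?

PbCl₂(s) ⇌ Pb²⁺(aq) + 2 Cl⁻(aq)
The solution already contains Pb²⁺ at 0.25 M. Let s be the molar solubility of PbCl₂.
[Pb²⁺] ≈ 0.25 M (common ion dominates); [Cl⁻] = 2s.
Ksp = [Pb²⁺][Cl⁻]^2 = (0.25)(2s)^2
(2s)^2 = 9.7×10⁻⁶ / (0.25) = 3.9×10⁻⁵
s = 3.1×10⁻³ M

3.1×10⁻³ M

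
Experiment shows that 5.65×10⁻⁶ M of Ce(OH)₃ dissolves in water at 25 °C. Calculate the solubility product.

Ce(OH)₃(s) ⇌ Ce³⁺(aq) + 3 OH⁻(aq)
For each mole of Ce(OH)₃ that dissolves per liter, [Ce³⁺] = s and [OH⁻] = 3s; let s denote this solubility.
Ksp = [Ce³⁺][OH⁻]^3 = s · (3s)^3 = 27s^4
Ksp = 27 × (5.65×10⁻⁶)^4 = 2.75×10⁻²⁰

Ksp = 2.75×10⁻²⁰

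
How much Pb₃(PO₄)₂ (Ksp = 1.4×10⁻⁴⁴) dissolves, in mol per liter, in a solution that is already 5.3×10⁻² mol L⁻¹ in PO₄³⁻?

5.7×10⁻¹⁵ M

Pb₃(PO₄)₂(s) ⇌ 3 Pb²⁺(aq) + 2 PO₄³⁻(aq)
The solution already contains PO₄³⁻ at 5.3×10⁻² mol L⁻¹. Let s be the molar solubility of Pb₃(PO₄)₂.
[PO₄³⁻] ≈ 5.3×10⁻² mol L⁻¹ (common ion dominates); [Pb²⁺] = 3s.
Ksp = [Pb²⁺]^3[PO₄³⁻]^2 = (3s)^3(5.3×10⁻²)^2
(3s)^3 = 1.4×10⁻⁴⁴ / (5.3×10⁻²)^2 = 5.0×10⁻⁴²
s = 5.7×10⁻¹⁵ mol L⁻¹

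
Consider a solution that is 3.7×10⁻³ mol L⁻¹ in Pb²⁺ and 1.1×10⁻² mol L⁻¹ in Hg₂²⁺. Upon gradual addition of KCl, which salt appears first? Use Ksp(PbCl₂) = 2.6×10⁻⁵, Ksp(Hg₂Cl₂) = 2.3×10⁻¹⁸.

Each salt precipitates once Q = Ksp for that salt.
For PbCl₂: [Cl⁻] = (Ksp/[Pb²⁺])^(1/2) = 8.4×10⁻² mol L⁻¹
For Hg₂Cl₂: [Cl⁻] = (Ksp/[Hg₂²⁺])^(1/2) = 1.4×10⁻⁸ mol L⁻¹
Hg₂Cl₂ requires the lower [Cl⁻], so it precipitates first.

Hg₂Cl₂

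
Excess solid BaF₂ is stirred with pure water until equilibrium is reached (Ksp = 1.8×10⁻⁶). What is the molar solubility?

BaF₂(s) ⇌ Ba²⁺(aq) + 2 F⁻(aq)
If s mol/L of BaF₂ dissolves, [Ba²⁺] = s and [F⁻] = 2s.
Ksp = [Ba²⁺][F⁻]^2 = s · (2s)^2 = 4s^3
4s^3 = 1.8×10⁻⁶  ⇒  s^3 = 4.5×10⁻⁷
Taking the 3rd root, s = 7.7×10⁻³ mol L⁻¹.

7.7×10⁻³ M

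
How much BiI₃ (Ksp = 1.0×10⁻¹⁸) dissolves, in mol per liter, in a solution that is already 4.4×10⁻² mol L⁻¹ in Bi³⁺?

9.4×10⁻⁷ M

BiI₃(s) ⇌ Bi³⁺(aq) + 3 I⁻(aq)
Let s be the solubility of BiI₃ here. The common ion gives [Bi³⁺] ≈ 4.4×10⁻² mol L⁻¹, and [I⁻] = 3s.
Ksp = [Bi³⁺][I⁻]^3 = (4.4×10⁻²)(3s)^3
(3s)^3 = 1.0×10⁻¹⁸ / (4.4×10⁻²) = 2.3×10⁻¹⁷
s = 9.4×10⁻⁷ mol L⁻¹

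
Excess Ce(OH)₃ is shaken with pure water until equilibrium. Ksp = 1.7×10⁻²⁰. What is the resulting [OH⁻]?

Ce(OH)₃(s) ⇌ Ce³⁺(aq) + 3 OH⁻(aq)
With molar solubility s: [Ce³⁺] = s, [OH⁻] = 3s.
Ksp = [Ce³⁺][OH⁻]^3 = s · (3s)^3 = 27s^4 = 1.7×10⁻²⁰
s = 5.0×10⁻⁶ mol L⁻¹
[OH⁻] = 3s = 1.5×10⁻⁵ mol L⁻¹

1.5×10⁻⁵ M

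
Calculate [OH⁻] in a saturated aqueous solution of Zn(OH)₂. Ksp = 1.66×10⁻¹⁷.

3.21×10⁻⁶ M

Zn(OH)₂(s) ⇌ Zn²⁺(aq) + 2 OH⁻(aq)
Call the molar solubility s, so that [Zn²⁺] = s and [OH⁻] = 2s.
Ksp = [Zn²⁺][OH⁻]^2 = s · (2s)^2 = 4s^3 = 1.66×10⁻¹⁷
s = 1.61×10⁻⁶ mol L⁻¹
[OH⁻] = 2s = 3.21×10⁻⁶ mol L⁻¹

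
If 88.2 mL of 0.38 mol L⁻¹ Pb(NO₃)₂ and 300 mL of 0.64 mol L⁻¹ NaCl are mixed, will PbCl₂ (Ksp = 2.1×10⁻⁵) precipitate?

Yes

After mixing, V = 88.2 mL + 300 mL = 388.2 mL.
[Pb²⁺] = (0.38)(88.2)/388.2 = 8.6×10⁻² mol L⁻¹
[Cl⁻] = (0.64)(300)/388.2 = 0.49 mol L⁻¹
Q = [Pb²⁺][Cl⁻]^2 = 2.1×10⁻²
Q = 2.1×10⁻² > Ksp = 2.1×10⁻⁵, so the solution is supersaturated and PbCl₂ precipitates.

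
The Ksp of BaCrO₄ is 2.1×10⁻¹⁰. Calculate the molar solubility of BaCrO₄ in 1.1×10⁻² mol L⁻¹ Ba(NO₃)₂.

1.9×10⁻⁸ M

BaCrO₄(s) ⇌ Ba²⁺(aq) + CrO₄²⁻(aq)
With Ba²⁺ already at 1.1×10⁻² mol L⁻¹ and s small, take [Ba²⁺] ≈ 1.1×10⁻² mol L⁻¹ and [CrO₄²⁻] = s.
Ksp = [Ba²⁺][CrO₄²⁻] = (1.1×10⁻²)s
s = 2.1×10⁻¹⁰ / (1.1×10⁻²) = 1.9×10⁻⁸
s = 1.9×10⁻⁸ mol L⁻¹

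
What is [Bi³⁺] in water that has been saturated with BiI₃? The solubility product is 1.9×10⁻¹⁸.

1.6×10⁻⁵ M

BiI₃(s) ⇌ Bi³⁺(aq) + 3 I⁻(aq)
Call the molar solubility s, so that [Bi³⁺] = s and [I⁻] = 3s.
Ksp = [Bi³⁺][I⁻]^3 = s · (3s)^3 = 27s^4 = 1.9×10⁻¹⁸
s = 1.6×10⁻⁵ mol/L
[Bi³⁺] = s = 1.6×10⁻⁵ mol/L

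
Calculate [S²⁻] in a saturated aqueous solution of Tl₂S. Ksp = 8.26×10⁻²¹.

1.27×10⁻⁷ M

Tl₂S(s) ⇌ 2 Tl⁺(aq) + S²⁻(aq)
With molar solubility s: [Tl⁺] = 2s, [S²⁻] = s.
Ksp = [Tl⁺]^2[S²⁻] = (2s)^2 · s = 4s^3 = 8.26×10⁻²¹
s = 1.27×10⁻⁷ M
[S²⁻] = s = 1.27×10⁻⁷ M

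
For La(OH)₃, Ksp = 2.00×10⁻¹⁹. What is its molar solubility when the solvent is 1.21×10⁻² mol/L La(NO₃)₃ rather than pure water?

8.49×10⁻⁷ M

La(OH)₃(s) ⇌ La³⁺(aq) + 3 OH⁻(aq)
La³⁺ is already present at 1.21×10⁻² mol/L. If s mol/L of La(OH)₃ dissolves, [OH⁻] = 3s while [La³⁺] ≈ 1.21×10⁻² mol/L.
Ksp = [La³⁺][OH⁻]^3 = (1.21×10⁻²)(3s)^3
(3s)^3 = 2.00×10⁻¹⁹ / (1.21×10⁻²) = 1.65×10⁻¹⁷
s = 8.49×10⁻⁷ mol/L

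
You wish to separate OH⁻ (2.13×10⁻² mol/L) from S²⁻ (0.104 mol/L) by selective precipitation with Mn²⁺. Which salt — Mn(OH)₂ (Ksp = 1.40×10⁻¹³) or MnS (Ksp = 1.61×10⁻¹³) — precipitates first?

A salt starts to precipitate once the ion product Q reaches its Ksp.
For Mn(OH)₂: [Mn²⁺] = (Ksp/[OH⁻]^2) = 3.09×10⁻¹⁰ mol/L
For MnS: [Mn²⁺] = (Ksp/[S²⁻]) = 1.55×10⁻¹² mol/L
The smaller threshold [Mn²⁺] is reached first, so MnS precipitates first.

MnS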